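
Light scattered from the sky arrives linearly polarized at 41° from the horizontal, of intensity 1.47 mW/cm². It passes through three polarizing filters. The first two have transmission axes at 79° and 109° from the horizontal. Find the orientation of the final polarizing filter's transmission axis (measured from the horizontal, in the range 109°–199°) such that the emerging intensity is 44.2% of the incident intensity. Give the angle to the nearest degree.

θ ≈ 122°

I₁ = I₀ cos²(79° − 41°) = I₀ cos²(38°) = 0.621 I₀.
I₂ = I₁ cos²(109° − 79°) = 0.621 I₀ · cos²(30°) = 0.4657 I₀.
Need I₃/I₀ = 0.442, so cos²(θ − 109°) = 0.442 / 0.4657 = 0.9491.
θ − 109° = arccos(√0.9491) = 13.0°, giving θ ≈ 109 + 13.0 = 122.0°.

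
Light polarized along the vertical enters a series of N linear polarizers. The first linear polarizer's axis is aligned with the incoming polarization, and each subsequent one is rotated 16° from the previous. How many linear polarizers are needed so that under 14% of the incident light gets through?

N = 26

First polarizer is aligned with the polarization: full transmission.
Each further stage multiplies by cos²(16°) = 0.924.
After N polarizers: T = 0.924^(N−1). Require T < 0.14 ⇒ N−1 > ln(0.14)/ln(0.924) = 24.88, so N−1 ≥ 25 and N = 26.
Check: N=26 gives T = 0.1387 < 0.14; N=25 gives T = 0.1501.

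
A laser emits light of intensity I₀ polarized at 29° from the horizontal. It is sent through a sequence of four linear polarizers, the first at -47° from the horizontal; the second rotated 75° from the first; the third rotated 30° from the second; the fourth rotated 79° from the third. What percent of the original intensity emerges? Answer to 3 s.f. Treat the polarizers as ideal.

I₁ = I₀ cos²(-47° − 29°) = I₀ cos²(76°) = 0.05853 I₀.
I₂ = I₁ cos²(75°) = 0.05853 · 0.06699 I₀ = 0.003921 I₀.
I₃ = I₂ cos²(30°) = 0.003921 · 0.75 I₀ = 0.00294 I₀.
I₄ = I₃ cos²(79°) = 0.00294 · 0.03641 I₀ = 0.0001071 I₀.
That is 0.01071% of the incident intensity.

≈ 0.0107%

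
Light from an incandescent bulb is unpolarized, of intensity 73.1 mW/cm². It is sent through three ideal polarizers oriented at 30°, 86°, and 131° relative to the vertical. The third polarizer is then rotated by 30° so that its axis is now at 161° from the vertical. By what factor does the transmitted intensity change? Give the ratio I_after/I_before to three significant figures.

I_new/I_old ≈ 0.134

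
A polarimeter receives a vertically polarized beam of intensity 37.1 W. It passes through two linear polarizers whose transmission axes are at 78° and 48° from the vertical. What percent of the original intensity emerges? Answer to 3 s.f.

≈ 3.24%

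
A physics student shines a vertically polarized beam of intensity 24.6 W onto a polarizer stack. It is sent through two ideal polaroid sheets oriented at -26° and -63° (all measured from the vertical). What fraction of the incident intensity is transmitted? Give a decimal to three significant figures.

I₁ = 24.6 W · cos²(26°) = 19.87 W.
I₂ = I₁ · cos²(37°) = 19.87 · 0.6378 = 12.68 W.
Transmitted fraction = 0.5152.

I/I₀ ≈ 0.515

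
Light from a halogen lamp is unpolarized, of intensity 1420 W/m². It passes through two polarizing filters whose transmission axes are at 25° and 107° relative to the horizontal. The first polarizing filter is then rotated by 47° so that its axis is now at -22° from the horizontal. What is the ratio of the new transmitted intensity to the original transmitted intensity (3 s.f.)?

I_new/I_old ≈ 20.4

Before rotation:
Unpolarized light through the first polarizer → I₁ = ½ I₀, now polarized at 25°.
I₂ = I₁ cos²(107° − 25°) = 0.5 I₀ · cos²(82°) = 0.009685 I₀.
After rotation:
Unpolarized light through the first polarizer → I₁ = ½ I₀, now polarized at -22°.
Angle between axes 1 and 2: 51°. I₂ = 0.5 I₀ · cos²(51°) = 0.198 I₀.
Ratio = 0.198 / 0.009685 = 20.45.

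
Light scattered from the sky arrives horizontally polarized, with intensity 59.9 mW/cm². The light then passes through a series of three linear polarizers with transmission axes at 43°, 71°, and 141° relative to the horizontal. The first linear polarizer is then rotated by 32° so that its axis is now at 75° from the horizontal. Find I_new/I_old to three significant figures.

I_new/I_old ≈ 0.160

Before rotation:
I₁ = I₀ cos²(43° − 0°) = I₀ cos²(43°) = 0.5349 I₀.
I₂ = I₁ cos²(71° − 43°) = 0.5349 I₀ · cos²(28°) = 0.417 I₀.
I₃ = I₂ cos²(141° − 71°) = 0.417 I₀ · cos²(70°) = 0.04878 I₀.
After rotation:
I₁ = I₀ cos²(75° − 0°) = I₀ cos²(75°) = 0.06699 I₀.
I₂ = I₁ cos²(71° − 75°) = 0.06699 I₀ · cos²(4°) = 0.06666 I₀.
I₃ = I₂ cos²(141° − 71°) = 0.06666 I₀ · cos²(70°) = 0.007798 I₀.
Ratio = 0.007798 / 0.04878 = 0.1599.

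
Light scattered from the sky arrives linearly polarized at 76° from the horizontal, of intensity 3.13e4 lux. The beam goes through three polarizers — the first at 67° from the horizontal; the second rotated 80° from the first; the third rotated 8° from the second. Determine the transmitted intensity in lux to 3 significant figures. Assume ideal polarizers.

By Malus's law, I₁ = 3.13e4 lux · cos²(9°) = 3.053e+04 lux.
I₂ = I₁ · cos²(80°) = 3.053e+04 · 0.03015 = 920.7 lux.
I₃ = I₂ · cos²(8°) = 920.7 · 0.9806 = 902.9 lux.

I ≈ 903 lux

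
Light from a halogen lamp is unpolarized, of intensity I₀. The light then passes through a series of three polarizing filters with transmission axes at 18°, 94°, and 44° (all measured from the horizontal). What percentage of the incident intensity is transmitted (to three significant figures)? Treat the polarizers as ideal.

≈ 1.21%

Unpolarized light through the first polarizer → I₁ = ½ I₀, now polarized at 18°.
I₂ = I₁ cos²(94° − 18°) = 0.5 I₀ · cos²(76°) = 0.02926 I₀.
I₃ = I₂ cos²(44° − 94°) = 0.02926 I₀ · cos²(50°) = 0.01209 I₀.
That is 1.209% of the incident intensity.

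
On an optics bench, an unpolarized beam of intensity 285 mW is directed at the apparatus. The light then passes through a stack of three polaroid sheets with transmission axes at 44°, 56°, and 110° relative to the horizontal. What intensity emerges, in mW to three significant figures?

Unpolarized light through the first polarizer → I₁ = 285 mW/2 = 142.5 mW, polarized at 44°.
I₂ = I₁ · cos²(12°) = 142.5 · 0.9568 = 136.3 mW.
I₃ = I₂ · cos²(54°) = 136.3 · 0.3455 = 47.1 mW.

I ≈ 47.1 mW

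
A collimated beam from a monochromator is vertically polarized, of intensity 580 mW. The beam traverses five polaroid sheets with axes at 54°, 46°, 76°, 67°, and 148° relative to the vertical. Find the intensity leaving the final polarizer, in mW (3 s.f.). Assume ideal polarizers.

I ≈ 3.52 mW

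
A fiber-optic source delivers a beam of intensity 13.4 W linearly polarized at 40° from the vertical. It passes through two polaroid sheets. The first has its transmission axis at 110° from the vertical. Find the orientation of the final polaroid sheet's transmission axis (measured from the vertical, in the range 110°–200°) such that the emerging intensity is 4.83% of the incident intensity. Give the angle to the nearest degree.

By Malus's law, I₁ = I₀ cos²(110° − 40°) = I₀ cos²(70°) = 0.117 I₀.
Need I₂/I₀ = 0.0483, so cos²(θ − 110°) = 0.0483 / 0.117 = 0.4129.
θ − 110° = arccos(√0.4129) = 50.0°, giving θ ≈ 110 + 50.0 = 160.0°.

θ ≈ 160°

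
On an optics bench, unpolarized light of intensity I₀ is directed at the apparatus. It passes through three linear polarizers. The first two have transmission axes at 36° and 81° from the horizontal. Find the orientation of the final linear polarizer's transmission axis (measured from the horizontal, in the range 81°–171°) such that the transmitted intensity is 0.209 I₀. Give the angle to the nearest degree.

θ ≈ 105°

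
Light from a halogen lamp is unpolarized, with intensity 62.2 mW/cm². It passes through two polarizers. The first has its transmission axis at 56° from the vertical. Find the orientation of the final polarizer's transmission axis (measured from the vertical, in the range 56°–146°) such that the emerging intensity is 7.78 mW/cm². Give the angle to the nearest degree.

θ ≈ 116°

Unpolarized light through the first polarizer → I₁ = ½ I₀, now polarized at 56°.
Target fraction: 7.78 / 62.2 mW/cm² = 0.1251 of I₀.
Need I₂/I₀ = 0.1251, so cos²(θ − 56°) = 0.1251 / 0.5 = 0.2502.
θ − 56° = arccos(√0.2502) = 60.0°, giving θ ≈ 56 + 60.0 = 116.0°.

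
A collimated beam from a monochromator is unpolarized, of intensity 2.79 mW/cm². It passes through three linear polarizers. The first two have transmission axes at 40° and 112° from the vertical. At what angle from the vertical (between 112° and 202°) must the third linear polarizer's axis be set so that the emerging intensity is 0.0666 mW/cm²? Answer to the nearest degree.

Unpolarized light through the first polarizer → I₁ = ½ I₀, now polarized at 40°.
I₂ = I₁ cos²(112° − 40°) = 0.5 I₀ · cos²(72°) = 0.04775 I₀.
Target fraction: 0.0666 / 2.79 mW/cm² = 0.02387 of I₀.
Need I₃/I₀ = 0.02387, so cos²(θ − 112°) = 0.02387 / 0.04775 = 0.5.
θ − 112° = arccos(√0.5) = 45.0°, giving θ ≈ 112 + 45.0 = 157.0°.

θ ≈ 157°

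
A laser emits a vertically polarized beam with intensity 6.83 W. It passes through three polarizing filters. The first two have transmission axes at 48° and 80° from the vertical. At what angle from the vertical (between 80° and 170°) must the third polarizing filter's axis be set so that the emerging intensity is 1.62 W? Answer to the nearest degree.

θ ≈ 111°

I₁ = I₀ cos²(48° − 0°) = I₀ cos²(48°) = 0.4477 I₀.
I₂ = I₁ cos²(80° − 48°) = 0.4477 I₀ · cos²(32°) = 0.322 I₀.
Target fraction: 1.62 / 6.83 W = 0.2372 of I₀.
Need I₃/I₀ = 0.2372, so cos²(θ − 80°) = 0.2372 / 0.322 = 0.7366.
θ − 80° = arccos(√0.7366) = 30.9°, giving θ ≈ 80 + 30.9 = 110.9°.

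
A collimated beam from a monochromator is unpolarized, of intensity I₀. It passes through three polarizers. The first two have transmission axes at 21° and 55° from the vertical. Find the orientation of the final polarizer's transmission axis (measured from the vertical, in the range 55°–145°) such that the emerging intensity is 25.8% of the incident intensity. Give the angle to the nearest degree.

Unpolarized light through the first polarizer → I₁ = ½ I₀, now polarized at 21°.
I₂ = I₁ cos²(55° − 21°) = 0.5 I₀ · cos²(34°) = 0.3437 I₀.
Need I₃/I₀ = 0.258, so cos²(θ − 55°) = 0.258 / 0.3437 = 0.7508.
θ − 55° = arccos(√0.7508) = 29.9°, giving θ ≈ 55 + 29.9 = 84.9°.

θ ≈ 85°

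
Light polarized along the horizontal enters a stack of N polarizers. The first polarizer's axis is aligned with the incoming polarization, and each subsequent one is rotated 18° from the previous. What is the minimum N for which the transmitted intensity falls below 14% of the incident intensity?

N = 21

First polarizer is aligned with the polarization: full transmission.
Each further stage multiplies by cos²(18°) = 0.9045.
After N polarizers: T = 0.9045^(N−1). Require T < 0.14 ⇒ N−1 > ln(0.14)/ln(0.9045) = 19.59, so N−1 ≥ 20 and N = 21.
Check: N=21 gives T = 0.1344 < 0.14; N=20 gives T = 0.1485.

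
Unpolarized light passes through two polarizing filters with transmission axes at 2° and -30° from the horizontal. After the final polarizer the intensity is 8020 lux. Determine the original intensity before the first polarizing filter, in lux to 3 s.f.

Unpolarized light through the first polarizer → I₁ = ½ I₀, now polarized at 2°.
I₂ = I₁ cos²(-30° − 2°) = 0.5 I₀ · cos²(32°) = 0.3596 I₀.
So 8020 lux = 0.3596 I₀, giving I₀ = 8020/0.3596 = 2.23e+04 lux.

I₀ ≈ 2.23e4 lux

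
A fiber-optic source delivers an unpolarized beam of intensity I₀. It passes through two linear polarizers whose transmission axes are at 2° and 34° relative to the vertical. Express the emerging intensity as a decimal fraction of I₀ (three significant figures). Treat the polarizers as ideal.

Unpolarized light through the first polarizer → I₁ = ½ I₀, now polarized at 2°.
I₂ = I₁ cos²(34° − 2°) = 0.5 I₀ · cos²(32°) = 0.3596 I₀.
Transmitted fraction = 0.3596.

≈ 0.360 I₀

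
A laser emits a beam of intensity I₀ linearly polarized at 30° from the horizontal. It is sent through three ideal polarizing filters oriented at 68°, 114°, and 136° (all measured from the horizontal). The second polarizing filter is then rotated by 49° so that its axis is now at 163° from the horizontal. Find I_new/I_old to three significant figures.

Before rotation:
By Malus's law, I₁ = I₀ cos²(68° − 30°) = I₀ cos²(38°) = 0.621 I₀.
I₂ = I₁ cos²(114° − 68°) = 0.621 I₀ · cos²(46°) = 0.2996 I₀.
I₃ = I₂ cos²(136° − 114°) = 0.2996 I₀ · cos²(22°) = 0.2576 I₀.
After rotation:
I₁ = I₀ cos²(68° − 30°) = I₀ cos²(38°) = 0.621 I₀.
Angle between axes 1 and 2: 85°. I₂ = 0.621 I₀ · cos²(85°) = 0.004717 I₀.
I₃ = I₂ cos²(136° − 163°) = 0.004717 I₀ · cos²(27°) = 0.003745 I₀.
Ratio = 0.003745 / 0.2576 = 0.01454.

I_new/I_old ≈ 0.0145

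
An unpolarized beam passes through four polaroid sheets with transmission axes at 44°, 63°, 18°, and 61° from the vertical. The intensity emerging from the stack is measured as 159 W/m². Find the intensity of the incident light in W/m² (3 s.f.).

Unpolarized light through the first polarizer → I₁ = ½ I₀, now polarized at 44°.
I₂ = I₁ cos²(63° − 44°) = 0.5 I₀ · cos²(19°) = 0.447 I₀.
I₃ = I₂ cos²(18° − 63°) = 0.447 I₀ · cos²(45°) = 0.2235 I₀.
I₄ = I₃ cos²(61° − 18°) = 0.2235 I₀ · cos²(43°) = 0.1195 I₀.
So 159 W/m² = 0.1195 I₀, giving I₀ = 159/0.1195 = 1330 W/m².

I₀ ≈ 1330 W/m²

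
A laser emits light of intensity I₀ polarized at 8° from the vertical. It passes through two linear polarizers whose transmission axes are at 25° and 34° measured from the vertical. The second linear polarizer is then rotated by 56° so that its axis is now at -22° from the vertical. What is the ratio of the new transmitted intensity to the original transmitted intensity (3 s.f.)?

I_new/I_old ≈ 0.477

Before rotation:
I₁ = I₀ cos²(25° − 8°) = I₀ cos²(17°) = 0.9145 I₀.
I₂ = I₁ cos²(34° − 25°) = 0.9145 I₀ · cos²(9°) = 0.8921 I₀.
After rotation:
I₁ = I₀ cos²(25° − 8°) = I₀ cos²(17°) = 0.9145 I₀.
I₂ = I₁ cos²(-22° − 25°) = 0.9145 I₀ · cos²(47°) = 0.4254 I₀.
Ratio = 0.4254 / 0.8921 = 0.4768.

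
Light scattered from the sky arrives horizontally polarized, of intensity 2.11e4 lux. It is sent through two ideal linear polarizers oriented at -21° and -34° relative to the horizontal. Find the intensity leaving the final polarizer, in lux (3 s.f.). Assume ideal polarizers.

By Malus's law, I₁ = 2.11e4 lux · cos²(21°) = 1.839e+04 lux.
I₂ = I₁ · cos²(13°) = 1.839e+04 · 0.9494 = 1.746e+04 lux.

I ≈ 1.75e4 lux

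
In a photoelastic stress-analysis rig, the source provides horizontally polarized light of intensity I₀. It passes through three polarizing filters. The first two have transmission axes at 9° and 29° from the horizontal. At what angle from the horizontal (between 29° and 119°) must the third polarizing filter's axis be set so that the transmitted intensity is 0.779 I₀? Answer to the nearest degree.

θ ≈ 47°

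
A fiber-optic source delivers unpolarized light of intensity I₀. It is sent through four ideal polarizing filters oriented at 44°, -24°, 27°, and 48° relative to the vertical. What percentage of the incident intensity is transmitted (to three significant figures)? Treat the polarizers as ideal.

≈ 2.42%

Unpolarized light through the first polarizer → I₁ = ½ I₀, now polarized at 44°.
I₂ = I₁ cos²(-24° − 44°) = 0.5 I₀ · cos²(68°) = 0.07017 I₀.
I₃ = I₂ cos²(27° + 24°) = 0.07017 I₀ · cos²(51°) = 0.02779 I₀.
I₄ = I₃ cos²(48° − 27°) = 0.02779 I₀ · cos²(21°) = 0.02422 I₀.
That is 2.422% of the incident intensity.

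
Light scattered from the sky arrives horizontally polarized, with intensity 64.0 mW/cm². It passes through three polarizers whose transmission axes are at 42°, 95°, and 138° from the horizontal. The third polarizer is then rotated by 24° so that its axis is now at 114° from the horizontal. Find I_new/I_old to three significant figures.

Before rotation:
I₁ = I₀ cos²(42° − 0°) = I₀ cos²(42°) = 0.5523 I₀.
I₂ = I₁ cos²(95° − 42°) = 0.5523 I₀ · cos²(53°) = 0.2 I₀.
I₃ = I₂ cos²(138° − 95°) = 0.2 I₀ · cos²(43°) = 0.107 I₀.
After rotation:
I₁ = I₀ cos²(42° − 0°) = I₀ cos²(42°) = 0.5523 I₀.
I₂ = I₁ cos²(95° − 42°) = 0.5523 I₀ · cos²(53°) = 0.2 I₀.
I₃ = I₂ cos²(114° − 95°) = 0.2 I₀ · cos²(19°) = 0.1788 I₀.
Ratio = 0.1788 / 0.107 = 1.671.

I_new/I_old ≈ 1.67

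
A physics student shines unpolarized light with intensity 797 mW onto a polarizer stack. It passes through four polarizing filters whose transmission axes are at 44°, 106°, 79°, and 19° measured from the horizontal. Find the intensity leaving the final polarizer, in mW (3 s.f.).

I ≈ 17.4 mW

Unpolarized light through the first polarizer → I₁ = 797 mW/2 = 398.5 mW, polarized at 44°.
I₂ = I₁ · cos²(62°) = 398.5 · 0.2204 = 87.83 mW.
I₃ = I₂ · cos²(27°) = 87.83 · 0.7939 = 69.73 mW.
I₄ = I₃ · cos²(60°) = 69.73 · 0.25 = 17.43 mW.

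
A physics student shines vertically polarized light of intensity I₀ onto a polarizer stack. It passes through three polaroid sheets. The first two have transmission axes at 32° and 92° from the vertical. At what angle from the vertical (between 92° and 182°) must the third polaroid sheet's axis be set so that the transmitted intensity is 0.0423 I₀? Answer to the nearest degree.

θ ≈ 153°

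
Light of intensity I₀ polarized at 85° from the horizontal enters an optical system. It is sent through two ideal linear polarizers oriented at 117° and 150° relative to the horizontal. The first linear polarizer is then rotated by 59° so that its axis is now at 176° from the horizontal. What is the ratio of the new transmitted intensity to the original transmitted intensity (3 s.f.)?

Before rotation:
I₁ = I₀ cos²(117° − 85°) = I₀ cos²(32°) = 0.7192 I₀.
I₂ = I₁ cos²(150° − 117°) = 0.7192 I₀ · cos²(33°) = 0.5059 I₀.
After rotation:
I₁ = I₀ cos²(176° − 85°) = I₀ cos²(89°) = 0.0003046 I₀.
I₂ = I₁ cos²(150° − 176°) = 0.0003046 I₀ · cos²(26°) = 0.0002461 I₀.
Ratio = 0.0002461 / 0.5059 = 0.0004864.

I_new/I_old ≈ 0.000486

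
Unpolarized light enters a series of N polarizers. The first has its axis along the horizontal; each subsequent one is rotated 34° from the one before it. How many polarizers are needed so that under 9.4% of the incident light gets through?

N = 6

First polarizer halves the unpolarized light: factor 1/2.
Each further stage multiplies by cos²(34°) = 0.6873.
After N polarizers: T = 0.5·0.6873^(N−1). Require T < 0.094 ⇒ N−1 > ln(0.094/0.5)/ln(0.6873) = 4.46, so N−1 ≥ 5 and N = 6.
Check: N=6 gives T = 0.07669 < 0.094; N=5 gives T = 0.1116.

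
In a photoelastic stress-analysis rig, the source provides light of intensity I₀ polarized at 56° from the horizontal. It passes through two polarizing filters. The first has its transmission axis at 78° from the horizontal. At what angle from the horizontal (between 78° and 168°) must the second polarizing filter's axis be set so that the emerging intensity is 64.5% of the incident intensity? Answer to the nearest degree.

θ ≈ 108°

By Malus's law, I₁ = I₀ cos²(78° − 56°) = I₀ cos²(22°) = 0.8597 I₀.
Need I₂/I₀ = 0.645, so cos²(θ − 78°) = 0.645 / 0.8597 = 0.7503.
θ − 78° = arccos(√0.7503) = 30.0°, giving θ ≈ 78 + 30.0 = 108.0°.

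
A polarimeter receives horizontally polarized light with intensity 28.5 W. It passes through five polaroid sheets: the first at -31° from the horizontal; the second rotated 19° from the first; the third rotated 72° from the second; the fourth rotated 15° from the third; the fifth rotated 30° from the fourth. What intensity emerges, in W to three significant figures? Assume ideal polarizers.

I ≈ 1.25 W

I₁ = 28.5 W · cos²(31°) = 20.94 W.
I₂ = I₁ · cos²(19°) = 20.94 · 0.894 = 18.72 W.
I₃ = I₂ · cos²(72°) = 18.72 · 0.09549 = 1.788 W.
I₄ = I₃ · cos²(15°) = 1.788 · 0.933 = 1.668 W.
I₅ = I₄ · cos²(30°) = 1.668 · 0.75 = 1.251 W.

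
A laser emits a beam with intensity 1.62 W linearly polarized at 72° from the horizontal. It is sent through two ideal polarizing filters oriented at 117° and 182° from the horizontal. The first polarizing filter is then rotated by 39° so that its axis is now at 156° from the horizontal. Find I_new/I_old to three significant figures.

I_new/I_old ≈ 0.0988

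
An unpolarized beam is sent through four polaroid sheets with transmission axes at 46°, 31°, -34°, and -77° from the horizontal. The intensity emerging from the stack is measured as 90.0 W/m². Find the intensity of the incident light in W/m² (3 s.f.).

I₀ ≈ 2020 W/m²

Unpolarized light through the first polarizer → I₁ = ½ I₀, now polarized at 46°.
I₂ = I₁ cos²(31° − 46°) = 0.5 I₀ · cos²(15°) = 0.4665 I₀.
I₃ = I₂ cos²(-34° − 31°) = 0.4665 I₀ · cos²(65°) = 0.08332 I₀.
I₄ = I₃ cos²(-77° + 34°) = 0.08332 I₀ · cos²(43°) = 0.04457 I₀.
So 90.0 W/m² = 0.04457 I₀, giving I₀ = 90.0/0.04457 = 2019 W/m².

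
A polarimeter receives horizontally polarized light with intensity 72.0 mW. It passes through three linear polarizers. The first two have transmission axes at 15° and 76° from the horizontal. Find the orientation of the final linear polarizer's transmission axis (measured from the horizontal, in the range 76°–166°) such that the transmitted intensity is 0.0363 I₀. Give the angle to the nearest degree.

θ ≈ 142°

By Malus's law, I₁ = I₀ cos²(15° − 0°) = I₀ cos²(15°) = 0.933 I₀.
I₂ = I₁ cos²(76° − 15°) = 0.933 I₀ · cos²(61°) = 0.2193 I₀.
Need I₃/I₀ = 0.0363, so cos²(θ − 76°) = 0.0363 / 0.2193 = 0.1655.
θ − 76° = arccos(√0.1655) = 66.0°, giving θ ≈ 76 + 66.0 = 142.0°.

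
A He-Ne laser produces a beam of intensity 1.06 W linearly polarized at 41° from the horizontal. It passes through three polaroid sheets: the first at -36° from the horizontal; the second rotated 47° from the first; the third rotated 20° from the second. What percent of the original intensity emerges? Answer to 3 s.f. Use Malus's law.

By Malus's law, I₁ = 1.06 W · cos²(77°) = 0.05364 W.
I₂ = I₁ · cos²(47°) = 0.05364 · 0.4651 = 0.02495 W.
I₃ = I₂ · cos²(20°) = 0.02495 · 0.883 = 0.02203 W.
That is 2.078% of the incident intensity.

≈ 2.08%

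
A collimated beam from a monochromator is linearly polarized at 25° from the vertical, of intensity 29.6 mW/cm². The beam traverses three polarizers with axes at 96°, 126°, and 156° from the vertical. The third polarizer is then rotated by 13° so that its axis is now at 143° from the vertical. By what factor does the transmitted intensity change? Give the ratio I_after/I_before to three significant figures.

Before rotation:
By Malus's law, I₁ = I₀ cos²(96° − 25°) = I₀ cos²(71°) = 0.106 I₀.
I₂ = I₁ cos²(126° − 96°) = 0.106 I₀ · cos²(30°) = 0.0795 I₀.
I₃ = I₂ cos²(156° − 126°) = 0.0795 I₀ · cos²(30°) = 0.05962 I₀.
After rotation:
I₁ = I₀ cos²(96° − 25°) = I₀ cos²(71°) = 0.106 I₀.
I₂ = I₁ cos²(126° − 96°) = 0.106 I₀ · cos²(30°) = 0.0795 I₀.
I₃ = I₂ cos²(143° − 126°) = 0.0795 I₀ · cos²(17°) = 0.0727 I₀.
Ratio = 0.0727 / 0.05962 = 1.219.

I_new/I_old ≈ 1.22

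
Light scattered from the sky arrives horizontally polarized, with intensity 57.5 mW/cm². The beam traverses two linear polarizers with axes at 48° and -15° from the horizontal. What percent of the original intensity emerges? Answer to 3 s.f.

By Malus's law, I₁ = 57.5 mW/cm² · cos²(48°) = 25.74 mW/cm².
I₂ = I₁ · cos²(63°) = 25.74 · 0.2061 = 5.306 mW/cm².
That is 9.228% of the incident intensity.

≈ 9.23%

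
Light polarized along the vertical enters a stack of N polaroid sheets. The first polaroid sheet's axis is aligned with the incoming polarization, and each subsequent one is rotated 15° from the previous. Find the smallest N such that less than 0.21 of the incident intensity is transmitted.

N = 24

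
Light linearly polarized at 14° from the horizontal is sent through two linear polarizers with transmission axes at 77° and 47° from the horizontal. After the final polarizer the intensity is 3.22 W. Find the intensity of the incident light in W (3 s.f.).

I₁ = I₀ cos²(77° − 14°) = I₀ cos²(63°) = 0.2061 I₀.
I₂ = I₁ cos²(47° − 77°) = 0.2061 I₀ · cos²(30°) = 0.1546 I₀.
So 3.22 W = 0.1546 I₀, giving I₀ = 3.22/0.1546 = 20.83 W.

I₀ ≈ 20.8 W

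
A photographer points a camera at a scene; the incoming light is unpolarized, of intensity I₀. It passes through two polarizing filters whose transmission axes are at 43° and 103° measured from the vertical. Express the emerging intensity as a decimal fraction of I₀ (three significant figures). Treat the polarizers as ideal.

≈ 0.125 I₀

Unpolarized light through the first polarizer → I₁ = ½ I₀, now polarized at 43°.
I₂ = I₁ cos²(103° − 43°) = 0.5 I₀ · cos²(60°) = 0.125 I₀.
Transmitted fraction = 0.125.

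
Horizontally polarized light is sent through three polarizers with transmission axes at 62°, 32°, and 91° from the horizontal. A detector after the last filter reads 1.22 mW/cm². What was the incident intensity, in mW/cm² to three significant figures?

I₀ ≈ 27.8 mW/cm²

I₁ = I₀ cos²(62° − 0°) = I₀ cos²(62°) = 0.2204 I₀.
I₂ = I₁ cos²(32° − 62°) = 0.2204 I₀ · cos²(30°) = 0.1653 I₀.
I₃ = I₂ cos²(91° − 32°) = 0.1653 I₀ · cos²(59°) = 0.04385 I₀.
So 1.22 mW/cm² = 0.04385 I₀, giving I₀ = 1.22/0.04385 = 27.82 mW/cm².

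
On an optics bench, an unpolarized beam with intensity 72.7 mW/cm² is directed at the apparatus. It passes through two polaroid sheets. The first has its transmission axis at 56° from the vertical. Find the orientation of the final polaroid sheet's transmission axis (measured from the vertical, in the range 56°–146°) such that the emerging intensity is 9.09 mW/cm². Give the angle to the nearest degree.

θ ≈ 116°

Unpolarized light through the first polarizer → I₁ = ½ I₀, now polarized at 56°.
Target fraction: 9.09 / 72.7 mW/cm² = 0.125 of I₀.
Need I₂/I₀ = 0.125, so cos²(θ − 56°) = 0.125 / 0.5 = 0.2501.
θ − 56° = arccos(√0.2501) = 60.0°, giving θ ≈ 56 + 60.0 = 116.0°.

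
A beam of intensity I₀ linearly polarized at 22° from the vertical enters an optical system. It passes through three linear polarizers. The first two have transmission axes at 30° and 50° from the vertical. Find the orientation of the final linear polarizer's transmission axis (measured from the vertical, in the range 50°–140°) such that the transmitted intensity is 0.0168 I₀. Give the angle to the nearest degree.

I₁ = I₀ cos²(30° − 22°) = I₀ cos²(8°) = 0.9806 I₀.
I₂ = I₁ cos²(50° − 30°) = 0.9806 I₀ · cos²(20°) = 0.8659 I₀.
Need I₃/I₀ = 0.0168, so cos²(θ − 50°) = 0.0168 / 0.8659 = 0.0194.
θ − 50° = arccos(√0.0194) = 82.0°, giving θ ≈ 50 + 82.0 = 132.0°.

θ ≈ 132°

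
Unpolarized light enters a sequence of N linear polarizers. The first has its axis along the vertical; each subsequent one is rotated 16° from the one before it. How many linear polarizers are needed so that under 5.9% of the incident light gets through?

N = 29

First polarizer halves the unpolarized light: factor 1/2.
Each further stage multiplies by cos²(16°) = 0.924.
After N polarizers: T = 0.5·0.924^(N−1). Require T < 0.059 ⇒ N−1 > ln(0.059/0.5)/ln(0.924) = 27.05, so N−1 ≥ 28 and N = 29.
Check: N=29 gives T = 0.05471 < 0.059; N=28 gives T = 0.05921.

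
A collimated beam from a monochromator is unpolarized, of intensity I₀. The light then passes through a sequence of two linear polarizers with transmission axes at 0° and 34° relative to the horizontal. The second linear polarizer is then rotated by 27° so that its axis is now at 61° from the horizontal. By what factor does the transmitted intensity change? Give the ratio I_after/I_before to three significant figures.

I_new/I_old ≈ 0.342

Before rotation:
Unpolarized light through the first polarizer → I₁ = ½ I₀, now polarized at 0°.
I₂ = I₁ cos²(34° − 0°) = 0.5 I₀ · cos²(34°) = 0.3437 I₀.
After rotation:
Unpolarized light through the first polarizer → I₁ = ½ I₀, now polarized at 0°.
I₂ = I₁ cos²(61° − 0°) = 0.5 I₀ · cos²(61°) = 0.1175 I₀.
Ratio = 0.1175 / 0.3437 = 0.342.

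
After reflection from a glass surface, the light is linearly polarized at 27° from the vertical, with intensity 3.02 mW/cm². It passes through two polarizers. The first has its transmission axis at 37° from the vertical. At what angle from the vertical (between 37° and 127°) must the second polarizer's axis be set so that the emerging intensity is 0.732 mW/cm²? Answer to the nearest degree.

θ ≈ 97°

I₁ = I₀ cos²(37° − 27°) = I₀ cos²(10°) = 0.9698 I₀.
Target fraction: 0.732 / 3.02 mW/cm² = 0.2424 of I₀.
Need I₂/I₀ = 0.2424, so cos²(θ − 37°) = 0.2424 / 0.9698 = 0.2499.
θ − 37° = arccos(√0.2499) = 60.0°, giving θ ≈ 37 + 60.0 = 97.0°.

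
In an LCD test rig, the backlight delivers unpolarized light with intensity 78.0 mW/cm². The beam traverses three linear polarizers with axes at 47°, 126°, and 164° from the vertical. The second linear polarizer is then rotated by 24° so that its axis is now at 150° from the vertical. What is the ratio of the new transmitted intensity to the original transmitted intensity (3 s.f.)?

Before rotation:
Unpolarized light through the first polarizer → I₁ = ½ I₀, now polarized at 47°.
I₂ = I₁ cos²(126° − 47°) = 0.5 I₀ · cos²(79°) = 0.0182 I₀.
I₃ = I₂ cos²(164° − 126°) = 0.0182 I₀ · cos²(38°) = 0.0113 I₀.
After rotation:
Unpolarized light through the first polarizer → I₁ = ½ I₀, now polarized at 47°.
Angle between axes 1 and 2: 77°. I₂ = 0.5 I₀ · cos²(77°) = 0.0253 I₀.
I₃ = I₂ cos²(164° − 150°) = 0.0253 I₀ · cos²(14°) = 0.02382 I₀.
Ratio = 0.02382 / 0.0113 = 2.107.

I_new/I_old ≈ 2.11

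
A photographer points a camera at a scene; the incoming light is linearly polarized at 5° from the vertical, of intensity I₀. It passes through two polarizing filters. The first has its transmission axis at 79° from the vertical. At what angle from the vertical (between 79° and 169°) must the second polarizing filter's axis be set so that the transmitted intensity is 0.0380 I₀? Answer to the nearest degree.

I₁ = I₀ cos²(79° − 5°) = I₀ cos²(74°) = 0.07598 I₀.
Need I₂/I₀ = 0.038, so cos²(θ − 79°) = 0.038 / 0.07598 = 0.5002.
θ − 79° = arccos(√0.5002) = 45.0°, giving θ ≈ 79 + 45.0 = 124.0°.

θ ≈ 124°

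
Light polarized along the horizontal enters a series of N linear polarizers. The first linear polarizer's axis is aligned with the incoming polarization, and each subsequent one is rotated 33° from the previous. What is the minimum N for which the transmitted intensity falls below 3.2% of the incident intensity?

N = 11

First polarizer is aligned with the polarization: full transmission.
Each further stage multiplies by cos²(33°) = 0.7034.
After N polarizers: T = 0.7034^(N−1). Require T < 0.032 ⇒ N−1 > ln(0.032)/ln(0.7034) = 9.78, so N−1 ≥ 10 and N = 11.
Check: N=11 gives T = 0.02964 < 0.032; N=10 gives T = 0.04214.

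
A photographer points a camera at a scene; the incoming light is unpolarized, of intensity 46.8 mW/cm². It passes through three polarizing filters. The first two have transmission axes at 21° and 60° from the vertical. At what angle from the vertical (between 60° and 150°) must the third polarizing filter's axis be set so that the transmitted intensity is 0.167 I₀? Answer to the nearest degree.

Unpolarized light through the first polarizer → I₁ = ½ I₀, now polarized at 21°.
I₂ = I₁ cos²(60° − 21°) = 0.5 I₀ · cos²(39°) = 0.302 I₀.
Need I₃/I₀ = 0.167, so cos²(θ − 60°) = 0.167 / 0.302 = 0.553.
θ − 60° = arccos(√0.553) = 42.0°, giving θ ≈ 60 + 42.0 = 102.0°.

θ ≈ 102°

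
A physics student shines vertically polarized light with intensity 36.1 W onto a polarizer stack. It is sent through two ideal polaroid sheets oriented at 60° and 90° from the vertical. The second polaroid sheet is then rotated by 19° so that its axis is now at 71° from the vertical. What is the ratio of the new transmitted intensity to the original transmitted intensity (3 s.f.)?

I_new/I_old ≈ 1.28

Before rotation:
I₁ = I₀ cos²(60° − 0°) = I₀ cos²(60°) = 0.25 I₀.
I₂ = I₁ cos²(90° − 60°) = 0.25 I₀ · cos²(30°) = 0.1875 I₀.
After rotation:
I₁ = I₀ cos²(60° − 0°) = I₀ cos²(60°) = 0.25 I₀.
I₂ = I₁ cos²(71° − 60°) = 0.25 I₀ · cos²(11°) = 0.2409 I₀.
Ratio = 0.2409 / 0.1875 = 1.285.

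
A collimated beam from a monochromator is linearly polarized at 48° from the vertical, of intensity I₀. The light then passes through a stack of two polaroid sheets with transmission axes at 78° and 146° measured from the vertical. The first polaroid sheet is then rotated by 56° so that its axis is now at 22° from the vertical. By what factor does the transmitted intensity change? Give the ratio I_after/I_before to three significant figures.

Before rotation:
I₁ = I₀ cos²(78° − 48°) = I₀ cos²(30°) = 0.75 I₀.
I₂ = I₁ cos²(146° − 78°) = 0.75 I₀ · cos²(68°) = 0.1052 I₀.
After rotation:
I₁ = I₀ cos²(22° − 48°) = I₀ cos²(26°) = 0.8078 I₀.
Angle between axes 1 and 2: 56°. I₂ = 0.8078 I₀ · cos²(56°) = 0.2526 I₀.
Ratio = 0.2526 / 0.1052 = 2.4.

I_new/I_old ≈ 2.40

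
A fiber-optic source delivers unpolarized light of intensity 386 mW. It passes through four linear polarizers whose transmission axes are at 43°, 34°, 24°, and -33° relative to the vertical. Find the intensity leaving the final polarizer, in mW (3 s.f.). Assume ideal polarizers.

Unpolarized light through the first polarizer → I₁ = 386 mW/2 = 193 mW, polarized at 43°.
I₂ = I₁ · cos²(9°) = 193 · 0.9755 = 188.3 mW.
I₃ = I₂ · cos²(10°) = 188.3 · 0.9698 = 182.6 mW.
I₄ = I₃ · cos²(57°) = 182.6 · 0.2966 = 54.16 mW.

I ≈ 54.2 mW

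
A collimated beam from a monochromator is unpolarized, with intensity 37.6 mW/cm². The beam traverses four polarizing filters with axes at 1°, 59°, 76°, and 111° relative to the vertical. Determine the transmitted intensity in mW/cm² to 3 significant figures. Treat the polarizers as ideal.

Unpolarized light through the first polarizer → I₁ = 37.6 mW/cm²/2 = 18.8 mW/cm², polarized at 1°.
I₂ = I₁ · cos²(58°) = 18.8 · 0.2808 = 5.279 mW/cm².
I₃ = I₂ · cos²(17°) = 5.279 · 0.9145 = 4.828 mW/cm².
I₄ = I₃ · cos²(35°) = 4.828 · 0.671 = 3.24 mW/cm².

I ≈ 3.24 mW/cm²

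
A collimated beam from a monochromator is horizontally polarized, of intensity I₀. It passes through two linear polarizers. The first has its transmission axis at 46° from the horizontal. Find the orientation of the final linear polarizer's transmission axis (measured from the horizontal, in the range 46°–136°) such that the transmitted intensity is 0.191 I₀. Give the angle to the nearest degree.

I₁ = I₀ cos²(46° − 0°) = I₀ cos²(46°) = 0.4826 I₀.
Need I₂/I₀ = 0.191, so cos²(θ − 46°) = 0.191 / 0.4826 = 0.3958.
θ − 46° = arccos(√0.3958) = 51.0°, giving θ ≈ 46 + 51.0 = 97.0°.

θ ≈ 97°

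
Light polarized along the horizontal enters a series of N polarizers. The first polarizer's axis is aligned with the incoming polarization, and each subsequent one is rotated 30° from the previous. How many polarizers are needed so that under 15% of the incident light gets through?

First polarizer is aligned with the polarization: full transmission.
Each further stage multiplies by cos²(30°) = 0.75.
After N polarizers: T = 0.75^(N−1). Require T < 0.15 ⇒ N−1 > ln(0.15)/ln(0.75) = 6.59, so N−1 ≥ 7 and N = 8.
Check: N=8 gives T = 0.1335 < 0.15; N=7 gives T = 0.178.

N = 8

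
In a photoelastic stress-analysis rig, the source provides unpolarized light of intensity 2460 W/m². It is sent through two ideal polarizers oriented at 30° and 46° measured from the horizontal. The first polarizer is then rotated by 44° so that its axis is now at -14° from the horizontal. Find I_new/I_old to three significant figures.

Before rotation:
Unpolarized light through the first polarizer → I₁ = ½ I₀, now polarized at 30°.
I₂ = I₁ cos²(46° − 30°) = 0.5 I₀ · cos²(16°) = 0.462 I₀.
After rotation:
Unpolarized light through the first polarizer → I₁ = ½ I₀, now polarized at -14°.
I₂ = I₁ cos²(46° + 14°) = 0.5 I₀ · cos²(60°) = 0.125 I₀.
Ratio = 0.125 / 0.462 = 0.2706.

I_new/I_old ≈ 0.271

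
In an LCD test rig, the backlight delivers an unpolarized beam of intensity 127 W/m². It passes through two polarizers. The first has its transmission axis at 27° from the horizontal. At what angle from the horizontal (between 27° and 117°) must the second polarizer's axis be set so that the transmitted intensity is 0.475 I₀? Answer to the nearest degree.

Unpolarized light through the first polarizer → I₁ = ½ I₀, now polarized at 27°.
Need I₂/I₀ = 0.475, so cos²(θ − 27°) = 0.475 / 0.5 = 0.95.
θ − 27° = arccos(√0.95) = 12.9°, giving θ ≈ 27 + 12.9 = 39.9°.

θ ≈ 40°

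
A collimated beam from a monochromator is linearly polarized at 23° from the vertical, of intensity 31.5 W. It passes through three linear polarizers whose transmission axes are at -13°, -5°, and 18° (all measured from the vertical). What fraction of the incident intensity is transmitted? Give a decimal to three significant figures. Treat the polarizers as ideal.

I/I₀ ≈ 0.544

By Malus's law, I₁ = 31.5 W · cos²(36°) = 20.62 W.
I₂ = I₁ · cos²(8°) = 20.62 · 0.9806 = 20.22 W.
I₃ = I₂ · cos²(23°) = 20.22 · 0.8473 = 17.13 W.
Transmitted fraction = 0.5438.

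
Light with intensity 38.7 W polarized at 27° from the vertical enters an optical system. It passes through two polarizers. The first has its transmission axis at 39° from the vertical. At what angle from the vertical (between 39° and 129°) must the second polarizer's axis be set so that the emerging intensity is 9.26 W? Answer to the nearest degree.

I₁ = I₀ cos²(39° − 27°) = I₀ cos²(12°) = 0.9568 I₀.
Target fraction: 9.26 / 38.7 W = 0.2393 of I₀.
Need I₂/I₀ = 0.2393, so cos²(θ − 39°) = 0.2393 / 0.9568 = 0.2501.
θ − 39° = arccos(√0.2501) = 60.0°, giving θ ≈ 39 + 60.0 = 99.0°.

θ ≈ 99°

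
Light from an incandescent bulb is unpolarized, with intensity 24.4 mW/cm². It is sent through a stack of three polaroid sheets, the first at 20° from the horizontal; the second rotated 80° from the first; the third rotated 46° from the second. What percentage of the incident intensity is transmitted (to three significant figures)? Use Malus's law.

≈ 0.728%

Unpolarized light through the first polarizer → I₁ = 24.4 mW/cm²/2 = 12.2 mW/cm², polarized at 20°.
I₂ = I₁ · cos²(80°) = 12.2 · 0.03015 = 0.3679 mW/cm².
I₃ = I₂ · cos²(46°) = 0.3679 · 0.4826 = 0.1775 mW/cm².
That is 0.7275% of the incident intensity.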